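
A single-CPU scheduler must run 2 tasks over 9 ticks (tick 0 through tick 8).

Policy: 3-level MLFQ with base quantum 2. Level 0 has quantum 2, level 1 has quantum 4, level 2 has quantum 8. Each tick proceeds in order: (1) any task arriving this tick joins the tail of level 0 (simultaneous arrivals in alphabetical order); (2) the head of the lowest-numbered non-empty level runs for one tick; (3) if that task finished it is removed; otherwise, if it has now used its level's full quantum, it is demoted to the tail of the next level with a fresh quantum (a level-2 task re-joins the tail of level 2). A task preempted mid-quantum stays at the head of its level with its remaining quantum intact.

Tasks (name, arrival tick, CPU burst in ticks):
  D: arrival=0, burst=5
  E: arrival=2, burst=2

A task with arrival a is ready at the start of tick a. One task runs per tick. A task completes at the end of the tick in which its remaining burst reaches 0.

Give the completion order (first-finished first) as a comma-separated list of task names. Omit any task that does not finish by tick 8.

t=0: L0/L1/L2 = D/-/- → run D
t=1: L0/L1/L2 = D/-/- → run D
t=2: L0/L1/L2 = E/D/- → run E
t=3: L0/L1/L2 = E/D/- → run E
t=4: L0/L1/L2 = -/D/- → run D
t=5: L0/L1/L2 = -/D/- → run D
t=6: L0/L1/L2 = -/D/- → run D
t=7: (idle)
t=8: (idle)

completion order = E, D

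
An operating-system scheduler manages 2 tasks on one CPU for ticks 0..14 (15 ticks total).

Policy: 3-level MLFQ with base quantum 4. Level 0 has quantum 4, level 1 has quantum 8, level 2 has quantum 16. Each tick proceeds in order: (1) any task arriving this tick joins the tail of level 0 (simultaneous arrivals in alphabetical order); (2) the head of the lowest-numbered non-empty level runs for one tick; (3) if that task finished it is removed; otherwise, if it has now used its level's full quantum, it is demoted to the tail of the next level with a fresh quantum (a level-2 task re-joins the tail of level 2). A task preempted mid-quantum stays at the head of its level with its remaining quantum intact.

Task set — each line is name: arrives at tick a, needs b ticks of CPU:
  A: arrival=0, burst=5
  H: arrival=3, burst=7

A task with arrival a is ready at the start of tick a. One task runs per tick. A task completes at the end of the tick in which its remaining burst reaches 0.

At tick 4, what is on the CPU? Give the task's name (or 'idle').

t=0: L0/L1/L2 = A/-/- → run A
t=1: L0/L1/L2 = A/-/- → run A
t=2: L0/L1/L2 = A/-/- → run A
t=3: L0/L1/L2 = AH/-/- → run A
t=4: L0/L1/L2 = H/A/- → run H
t=5: L0/L1/L2 = H/A/- → run H
t=6: L0/L1/L2 = H/A/- → run H
t=7: L0/L1/L2 = H/A/- → run H
t=8: L0/L1/L2 = -/AH/- → run A
t=9: L0/L1/L2 = -/H/- → run H
t=10: L0/L1/L2 = -/H/- → run H
t=11: L0/L1/L2 = -/H/- → run H
t=12: (idle)
t=13: (idle)
t=14: (idle)

running at tick 4 = H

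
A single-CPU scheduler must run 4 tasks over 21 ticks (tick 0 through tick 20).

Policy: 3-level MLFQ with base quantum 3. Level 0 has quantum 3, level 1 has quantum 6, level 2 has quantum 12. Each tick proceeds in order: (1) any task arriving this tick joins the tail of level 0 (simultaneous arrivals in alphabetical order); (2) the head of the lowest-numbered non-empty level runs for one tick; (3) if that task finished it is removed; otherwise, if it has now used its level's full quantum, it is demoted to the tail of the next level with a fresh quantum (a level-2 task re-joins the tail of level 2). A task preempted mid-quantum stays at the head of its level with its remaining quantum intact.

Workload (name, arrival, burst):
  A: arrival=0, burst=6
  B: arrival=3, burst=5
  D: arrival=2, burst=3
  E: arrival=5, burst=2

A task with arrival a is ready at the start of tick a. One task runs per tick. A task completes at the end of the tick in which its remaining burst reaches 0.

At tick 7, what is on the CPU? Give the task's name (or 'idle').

running at tick 7 = B

t=0: L0/L1/L2 = A/-/- → run A
t=1: L0/L1/L2 = A/-/- → run A
t=2: L0/L1/L2 = AD/-/- → run A
t=3: L0/L1/L2 = DB/A/- → run D
t=4: L0/L1/L2 = DB/A/- → run D
t=5: L0/L1/L2 = DBE/A/- → run D
t=6: L0/L1/L2 = BE/A/- → run B
t=7: L0/L1/L2 = BE/A/- → run B
t=8: L0/L1/L2 = BE/A/- → run B
t=9: L0/L1/L2 = E/AB/- → run E
t=10: L0/L1/L2 = E/AB/- → run E
t=11: L0/L1/L2 = -/AB/- → run A
t=12: L0/L1/L2 = -/AB/- → run A
t=13: L0/L1/L2 = -/AB/- → run A
t=14: L0/L1/L2 = -/B/- → run B
t=15: L0/L1/L2 = -/B/- → run B
t=16: (idle)
t=17: (idle)
t=18: (idle)
t=19: (idle)
t=20: (idle)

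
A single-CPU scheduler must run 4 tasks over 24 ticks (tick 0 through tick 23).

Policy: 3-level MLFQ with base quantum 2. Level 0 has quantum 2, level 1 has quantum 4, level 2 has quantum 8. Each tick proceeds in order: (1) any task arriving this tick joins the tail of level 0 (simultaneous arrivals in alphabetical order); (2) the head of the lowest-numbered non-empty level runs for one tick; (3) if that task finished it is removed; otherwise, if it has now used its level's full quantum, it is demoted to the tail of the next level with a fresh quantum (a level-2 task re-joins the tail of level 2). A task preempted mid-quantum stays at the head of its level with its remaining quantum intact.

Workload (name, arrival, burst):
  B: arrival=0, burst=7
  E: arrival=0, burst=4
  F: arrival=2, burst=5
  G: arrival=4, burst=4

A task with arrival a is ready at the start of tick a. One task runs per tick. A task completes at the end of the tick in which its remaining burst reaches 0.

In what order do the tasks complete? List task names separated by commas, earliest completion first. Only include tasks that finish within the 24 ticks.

t=0: L0/L1/L2 = BE/-/- → run B
t=1: L0/L1/L2 = BE/-/- → run B
t=2: L0/L1/L2 = EF/B/- → run E
t=3: L0/L1/L2 = EF/B/- → run E
t=4: L0/L1/L2 = FG/BE/- → run F
t=5: L0/L1/L2 = FG/BE/- → run F
t=6: L0/L1/L2 = G/BEF/- → run G
t=7: L0/L1/L2 = G/BEF/- → run G
t=8: L0/L1/L2 = -/BEFG/- → run B
t=9: L0/L1/L2 = -/BEFG/- → run B
t=10: L0/L1/L2 = -/BEFG/- → run B
t=11: L0/L1/L2 = -/BEFG/- → run B
t=12: L0/L1/L2 = -/EFG/B → run E
t=13: L0/L1/L2 = -/EFG/B → run E
t=14: L0/L1/L2 = -/FG/B → run F
t=15: L0/L1/L2 = -/FG/B → run F
t=16: L0/L1/L2 = -/FG/B → run F
t=17: L0/L1/L2 = -/G/B → run G
t=18: L0/L1/L2 = -/G/B → run G
t=19: L0/L1/L2 = -/-/B → run B
t=20: (idle)
t=21: (idle)
t=22: (idle)
t=23: (idle)

completion order = E, F, G, B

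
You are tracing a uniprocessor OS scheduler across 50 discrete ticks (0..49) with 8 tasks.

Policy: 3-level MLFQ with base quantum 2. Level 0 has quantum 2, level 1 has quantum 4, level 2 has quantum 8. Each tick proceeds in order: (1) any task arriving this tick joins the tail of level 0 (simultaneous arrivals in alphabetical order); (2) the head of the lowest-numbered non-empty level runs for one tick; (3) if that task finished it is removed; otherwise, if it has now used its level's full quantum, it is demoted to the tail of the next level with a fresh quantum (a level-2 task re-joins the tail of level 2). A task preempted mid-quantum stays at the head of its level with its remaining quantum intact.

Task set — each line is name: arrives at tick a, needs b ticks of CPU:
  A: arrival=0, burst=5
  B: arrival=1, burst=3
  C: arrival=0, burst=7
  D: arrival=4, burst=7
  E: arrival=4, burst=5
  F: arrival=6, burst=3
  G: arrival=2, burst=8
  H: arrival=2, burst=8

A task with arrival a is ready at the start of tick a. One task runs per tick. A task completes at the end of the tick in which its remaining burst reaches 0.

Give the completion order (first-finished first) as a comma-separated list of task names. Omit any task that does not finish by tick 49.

completion order = A, B, E, F, C, G, H, D

t=0: L0/L1/L2 = AC/-/- → run A
t=1: L0/L1/L2 = ACB/-/- → run A
t=2: L0/L1/L2 = CBGH/A/- → run C
t=3: L0/L1/L2 = CBGH/A/- → run C
t=4: L0/L1/L2 = BGHDE/AC/- → run B
t=5: L0/L1/L2 = BGHDE/AC/- → run B
t=6: L0/L1/L2 = GHDEF/ACB/- → run G
t=7: L0/L1/L2 = GHDEF/ACB/- → run G
t=8: L0/L1/L2 = HDEF/ACBG/- → run H
t=9: L0/L1/L2 = HDEF/ACBG/- → run H
t=10: L0/L1/L2 = DEF/ACBGH/- → run D
t=11: L0/L1/L2 = DEF/ACBGH/- → run D
t=12: L0/L1/L2 = EF/ACBGHD/- → run E
t=13: L0/L1/L2 = EF/ACBGHD/- → run E
t=14: L0/L1/L2 = F/ACBGHDE/- → run F
t=15: L0/L1/L2 = F/ACBGHDE/- → run F
t=16: L0/L1/L2 = -/ACBGHDEF/- → run A
t=17: L0/L1/L2 = -/ACBGHDEF/- → run A
t=18: L0/L1/L2 = -/ACBGHDEF/- → run A
t=19: L0/L1/L2 = -/CBGHDEF/- → run C
t=20: L0/L1/L2 = -/CBGHDEF/- → run C
t=21: L0/L1/L2 = -/CBGHDEF/- → run C
t=22: L0/L1/L2 = -/CBGHDEF/- → run C
t=23: L0/L1/L2 = -/BGHDEF/C → run B
t=24: L0/L1/L2 = -/GHDEF/C → run G
t=25: L0/L1/L2 = -/GHDEF/C → run G
t=26: L0/L1/L2 = -/GHDEF/C → run G
t=27: L0/L1/L2 = -/GHDEF/C → run G
t=28: L0/L1/L2 = -/HDEF/CG → run H
t=29: L0/L1/L2 = -/HDEF/CG → run H
t=30: L0/L1/L2 = -/HDEF/CG → run H
t=31: L0/L1/L2 = -/HDEF/CG → run H
t=32: L0/L1/L2 = -/DEF/CGH → run D
t=33: L0/L1/L2 = -/DEF/CGH → run D
t=34: L0/L1/L2 = -/DEF/CGH → run D
t=35: L0/L1/L2 = -/DEF/CGH → run D
t=36: L0/L1/L2 = -/EF/CGHD → run E
t=37: L0/L1/L2 = -/EF/CGHD → run E
t=38: L0/L1/L2 = -/EF/CGHD → run E
t=39: L0/L1/L2 = -/F/CGHD → run F
t=40: L0/L1/L2 = -/-/CGHD → run C
t=41: L0/L1/L2 = -/-/GHD → run G
t=42: L0/L1/L2 = -/-/GHD → run G
t=43: L0/L1/L2 = -/-/HD → run H
t=44: L0/L1/L2 = -/-/HD → run H
t=45: L0/L1/L2 = -/-/D → run D
t=46: (idle)
t=47: (idle)
t=48: (idle)
t=49: (idle)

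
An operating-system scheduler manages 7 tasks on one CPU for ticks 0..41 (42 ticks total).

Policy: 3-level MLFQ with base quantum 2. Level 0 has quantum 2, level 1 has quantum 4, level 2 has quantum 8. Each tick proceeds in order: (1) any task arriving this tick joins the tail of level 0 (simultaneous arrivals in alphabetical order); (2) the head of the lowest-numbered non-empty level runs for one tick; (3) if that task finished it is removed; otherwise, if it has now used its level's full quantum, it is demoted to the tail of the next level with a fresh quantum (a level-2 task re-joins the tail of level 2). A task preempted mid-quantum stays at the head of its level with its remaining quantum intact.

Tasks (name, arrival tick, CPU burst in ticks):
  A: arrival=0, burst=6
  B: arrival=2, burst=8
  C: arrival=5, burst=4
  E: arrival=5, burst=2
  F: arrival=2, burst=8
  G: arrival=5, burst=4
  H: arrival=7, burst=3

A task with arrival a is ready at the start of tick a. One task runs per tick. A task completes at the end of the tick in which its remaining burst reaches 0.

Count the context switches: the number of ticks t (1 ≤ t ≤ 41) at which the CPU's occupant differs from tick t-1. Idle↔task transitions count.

context switches = 15

t=0: L0/L1/L2 = A/-/- → run A
t=1: L0/L1/L2 = A/-/- → run A
t=2: L0/L1/L2 = BF/A/- → run B
t=3: L0/L1/L2 = BF/A/- → run B
t=4: L0/L1/L2 = F/AB/- → run F
t=5: L0/L1/L2 = FCEG/AB/- → run F
t=6: L0/L1/L2 = CEG/ABF/- → run C
t=7: L0/L1/L2 = CEGH/ABF/- → run C
t=8: L0/L1/L2 = EGH/ABFC/- → run E
t=9: L0/L1/L2 = EGH/ABFC/- → run E
t=10: L0/L1/L2 = GH/ABFC/- → run G
t=11: L0/L1/L2 = GH/ABFC/- → run G
t=12: L0/L1/L2 = H/ABFCG/- → run H
t=13: L0/L1/L2 = H/ABFCG/- → run H
t=14: L0/L1/L2 = -/ABFCGH/- → run A
t=15: L0/L1/L2 = -/ABFCGH/- → run A
t=16: L0/L1/L2 = -/ABFCGH/- → run A
t=17: L0/L1/L2 = -/ABFCGH/- → run A
t=18: L0/L1/L2 = -/BFCGH/- → run B
t=19: L0/L1/L2 = -/BFCGH/- → run B
t=20: L0/L1/L2 = -/BFCGH/- → run B
t=21: L0/L1/L2 = -/BFCGH/- → run B
t=22: L0/L1/L2 = -/FCGH/B → run F
t=23: L0/L1/L2 = -/FCGH/B → run F
t=24: L0/L1/L2 = -/FCGH/B → run F
t=25: L0/L1/L2 = -/FCGH/B → run F
t=26: L0/L1/L2 = -/CGH/BF → run C
t=27: L0/L1/L2 = -/CGH/BF → run C
t=28: L0/L1/L2 = -/GH/BF → run G
t=29: L0/L1/L2 = -/GH/BF → run G
t=30: L0/L1/L2 = -/H/BF → run H
t=31: L0/L1/L2 = -/-/BF → run B
t=32: L0/L1/L2 = -/-/BF → run B
t=33: L0/L1/L2 = -/-/F → run F
t=34: L0/L1/L2 = -/-/F → run F
t=35: (idle)
t=36: (idle)
t=37: (idle)
t=38: (idle)
t=39: (idle)
t=40: (idle)
t=41: (idle)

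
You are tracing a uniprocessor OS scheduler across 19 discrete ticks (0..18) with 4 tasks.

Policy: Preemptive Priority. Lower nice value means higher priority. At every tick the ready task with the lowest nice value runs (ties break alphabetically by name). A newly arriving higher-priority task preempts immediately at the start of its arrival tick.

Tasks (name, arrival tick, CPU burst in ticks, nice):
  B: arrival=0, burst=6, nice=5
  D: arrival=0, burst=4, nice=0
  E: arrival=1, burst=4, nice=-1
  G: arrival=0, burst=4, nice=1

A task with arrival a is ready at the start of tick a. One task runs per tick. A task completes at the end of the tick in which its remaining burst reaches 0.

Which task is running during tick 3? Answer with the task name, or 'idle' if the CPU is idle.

t=0: ready={B,D,G} → run D
t=1: ready={B,D,E,G} → run E
t=2: ready={B,D,E,G} → run E
t=3: ready={B,D,E,G} → run E
t=4: ready={B,D,E,G} → run E
t=5: ready={B,D,G} → run D
t=6: ready={B,D,G} → run D
t=7: ready={B,D,G} → run D
t=8: ready={B,G} → run G
t=9: ready={B,G} → run G
t=10: ready={B,G} → run G
t=11: ready={B,G} → run G
t=12: ready={B} → run B
t=13: ready={B} → run B
t=14: ready={B} → run B
t=15: ready={B} → run B
t=16: ready={B} → run B
t=17: ready={B} → run B
t=18: (idle)

running at tick 3 = E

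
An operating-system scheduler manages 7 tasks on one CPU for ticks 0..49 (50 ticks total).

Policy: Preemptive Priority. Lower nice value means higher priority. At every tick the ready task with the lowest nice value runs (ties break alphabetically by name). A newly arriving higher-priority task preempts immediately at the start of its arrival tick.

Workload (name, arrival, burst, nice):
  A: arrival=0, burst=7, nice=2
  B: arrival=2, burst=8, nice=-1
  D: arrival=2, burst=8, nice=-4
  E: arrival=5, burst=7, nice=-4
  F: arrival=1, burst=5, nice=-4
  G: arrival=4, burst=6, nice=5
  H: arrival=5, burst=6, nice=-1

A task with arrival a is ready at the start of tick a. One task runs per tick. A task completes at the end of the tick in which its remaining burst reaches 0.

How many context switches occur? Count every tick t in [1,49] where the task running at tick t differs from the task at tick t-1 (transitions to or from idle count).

context switches = 9

t=0: ready={A} → run A
t=1: ready={A,F} → run F
t=2: ready={A,B,D,F} → run D
t=3: ready={A,B,D,F} → run D
t=4: ready={A,B,D,F,G} → run D
t=5: ready={A,B,D,E,F,G,H} → run D
t=6: ready={A,B,D,E,F,G,H} → run D
t=7: ready={A,B,D,E,F,G,H} → run D
t=8: ready={A,B,D,E,F,G,H} → run D
t=9: ready={A,B,D,E,F,G,H} → run D
t=10: ready={A,B,E,F,G,H} → run E
t=11: ready={A,B,E,F,G,H} → run E
t=12: ready={A,B,E,F,G,H} → run E
t=13: ready={A,B,E,F,G,H} → run E
t=14: ready={A,B,E,F,G,H} → run E
t=15: ready={A,B,E,F,G,H} → run E
t=16: ready={A,B,E,F,G,H} → run E
t=17: ready={A,B,F,G,H} → run F
t=18: ready={A,B,F,G,H} → run F
t=19: ready={A,B,F,G,H} → run F
t=20: ready={A,B,F,G,H} → run F
t=21: ready={A,B,G,H} → run B
t=22: ready={A,B,G,H} → run B
t=23: ready={A,B,G,H} → run B
t=24: ready={A,B,G,H} → run B
t=25: ready={A,B,G,H} → run B
t=26: ready={A,B,G,H} → run B
t=27: ready={A,B,G,H} → run B
t=28: ready={A,B,G,H} → run B
t=29: ready={A,G,H} → run H
t=30: ready={A,G,H} → run H
t=31: ready={A,G,H} → run H
t=32: ready={A,G,H} → run H
t=33: ready={A,G,H} → run H
t=34: ready={A,G,H} → run H
t=35: ready={A,G} → run A
t=36: ready={A,G} → run A
t=37: ready={A,G} → run A
t=38: ready={A,G} → run A
t=39: ready={A,G} → run A
t=40: ready={A,G} → run A
t=41: ready={G} → run G
t=42: ready={G} → run G
t=43: ready={G} → run G
t=44: ready={G} → run G
t=45: ready={G} → run G
t=46: ready={G} → run G
t=47: (idle)
t=48: (idle)
t=49: (idle)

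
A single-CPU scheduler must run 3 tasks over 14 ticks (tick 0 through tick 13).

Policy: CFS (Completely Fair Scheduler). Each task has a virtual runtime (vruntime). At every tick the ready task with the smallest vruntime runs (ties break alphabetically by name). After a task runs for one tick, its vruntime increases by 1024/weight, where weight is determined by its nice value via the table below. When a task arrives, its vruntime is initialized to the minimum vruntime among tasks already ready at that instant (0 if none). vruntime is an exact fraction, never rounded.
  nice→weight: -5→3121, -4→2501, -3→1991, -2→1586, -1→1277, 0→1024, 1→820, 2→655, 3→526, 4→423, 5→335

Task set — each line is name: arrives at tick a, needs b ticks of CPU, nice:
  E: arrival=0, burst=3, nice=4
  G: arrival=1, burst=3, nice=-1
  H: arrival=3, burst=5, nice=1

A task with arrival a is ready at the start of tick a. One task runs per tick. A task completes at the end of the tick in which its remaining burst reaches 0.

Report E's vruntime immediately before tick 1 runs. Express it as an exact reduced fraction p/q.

vruntime(E, start of tick 1) = 1024/423

t=0: vr[E=0] → run E
t=1: vr[E=1024/423 G=1024/423] → run E
t=2: vr[E=2048/423 G=1024/423] → run G
t=3: vr[E=2048/423 G=1740800/540171 H=1740800/540171] → run G
t=4: vr[E=2048/423 G=2173952/540171 H=1740800/540171] → run H
t=5: vr[E=2048/423 G=2173952/540171 H=495147776/110735055] → run G
t=6: vr[E=2048/423 H=495147776/110735055] → run H
t=7: vr[E=2048/423 H=633431552/110735055] → run E
t=8: vr[H=633431552/110735055] → run H
t=9: vr[H=771715328/110735055] → run H
t=10: vr[H=909999104/110735055] → run H
t=11: (idle)
t=12: (idle)
t=13: (idle)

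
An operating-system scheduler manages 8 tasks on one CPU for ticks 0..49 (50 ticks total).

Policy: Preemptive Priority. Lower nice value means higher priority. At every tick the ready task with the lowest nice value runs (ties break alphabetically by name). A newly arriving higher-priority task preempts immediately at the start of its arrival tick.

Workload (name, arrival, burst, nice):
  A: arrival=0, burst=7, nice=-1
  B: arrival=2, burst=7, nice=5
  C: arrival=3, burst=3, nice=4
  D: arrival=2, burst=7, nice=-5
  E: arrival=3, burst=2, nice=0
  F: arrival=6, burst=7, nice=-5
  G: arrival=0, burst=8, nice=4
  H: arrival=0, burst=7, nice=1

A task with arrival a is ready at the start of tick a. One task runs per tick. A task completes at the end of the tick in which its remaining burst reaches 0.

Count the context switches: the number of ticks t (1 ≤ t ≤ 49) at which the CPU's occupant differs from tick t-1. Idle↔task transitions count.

t=0: ready={A,G,H} → run A
t=1: ready={A,G,H} → run A
t=2: ready={A,B,D,G,H} → run D
t=3: ready={A,B,C,D,E,G,H} → run D
t=4: ready={A,B,C,D,E,G,H} → run D
t=5: ready={A,B,C,D,E,G,H} → run D
t=6: ready={A,B,C,D,E,F,G,H} → run D
t=7: ready={A,B,C,D,E,F,G,H} → run D
t=8: ready={A,B,C,D,E,F,G,H} → run D
t=9: ready={A,B,C,E,F,G,H} → run F
t=10: ready={A,B,C,E,F,G,H} → run F
t=11: ready={A,B,C,E,F,G,H} → run F
t=12: ready={A,B,C,E,F,G,H} → run F
t=13: ready={A,B,C,E,F,G,H} → run F
t=14: ready={A,B,C,E,F,G,H} → run F
t=15: ready={A,B,C,E,F,G,H} → run F
t=16: ready={A,B,C,E,G,H} → run A
t=17: ready={A,B,C,E,G,H} → run A
t=18: ready={A,B,C,E,G,H} → run A
t=19: ready={A,B,C,E,G,H} → run A
t=20: ready={A,B,C,E,G,H} → run A
t=21: ready={B,C,E,G,H} → run E
t=22: ready={B,C,E,G,H} → run E
t=23: ready={B,C,G,H} → run H
t=24: ready={B,C,G,H} → run H
t=25: ready={B,C,G,H} → run H
t=26: ready={B,C,G,H} → run H
t=27: ready={B,C,G,H} → run H
t=28: ready={B,C,G,H} → run H
t=29: ready={B,C,G,H} → run H
t=30: ready={B,C,G} → run C
t=31: ready={B,C,G} → run C
t=32: ready={B,C,G} → run C
t=33: ready={B,G} → run G
t=34: ready={B,G} → run G
t=35: ready={B,G} → run G
t=36: ready={B,G} → run G
t=37: ready={B,G} → run G
t=38: ready={B,G} → run G
t=39: ready={B,G} → run G
t=40: ready={B,G} → run G
t=41: ready={B} → run B
t=42: ready={B} → run B
t=43: ready={B} → run B
t=44: ready={B} → run B
t=45: ready={B} → run B
t=46: ready={B} → run B
t=47: ready={B} → run B
t=48: (idle)
t=49: (idle)

context switches = 9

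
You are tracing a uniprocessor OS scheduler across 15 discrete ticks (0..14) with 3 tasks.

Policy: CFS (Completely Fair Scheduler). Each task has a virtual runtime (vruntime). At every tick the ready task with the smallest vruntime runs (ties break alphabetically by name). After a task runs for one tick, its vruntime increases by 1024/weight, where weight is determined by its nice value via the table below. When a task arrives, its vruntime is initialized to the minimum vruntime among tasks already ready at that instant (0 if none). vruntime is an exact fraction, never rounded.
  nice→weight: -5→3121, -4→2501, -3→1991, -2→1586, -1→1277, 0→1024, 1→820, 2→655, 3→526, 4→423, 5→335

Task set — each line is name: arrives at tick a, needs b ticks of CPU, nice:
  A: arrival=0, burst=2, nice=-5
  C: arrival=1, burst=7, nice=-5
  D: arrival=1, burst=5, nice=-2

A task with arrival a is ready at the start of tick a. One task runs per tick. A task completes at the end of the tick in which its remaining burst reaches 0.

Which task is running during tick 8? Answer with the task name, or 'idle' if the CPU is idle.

running at tick 8 = D

t=0: vr[A=0] → run A
t=1: vr[A=1024/3121 C=1024/3121 D=1024/3121] → run A
t=2: vr[C=1024/3121 D=1024/3121] → run C
t=3: vr[C=2048/3121 D=1024/3121] → run D
t=4: vr[C=2048/3121 D=2409984/2474953] → run C
t=5: vr[C=3072/3121 D=2409984/2474953] → run D
t=6: vr[C=3072/3121 D=4007936/2474953] → run C
t=7: vr[C=4096/3121 D=4007936/2474953] → run C
t=8: vr[C=5120/3121 D=4007936/2474953] → run D
t=9: vr[C=5120/3121 D=5605888/2474953] → run C
t=10: vr[C=6144/3121 D=5605888/2474953] → run C
t=11: vr[C=7168/3121 D=5605888/2474953] → run D
t=12: vr[C=7168/3121 D=7203840/2474953] → run C
t=13: vr[D=7203840/2474953] → run D
t=14: (idle)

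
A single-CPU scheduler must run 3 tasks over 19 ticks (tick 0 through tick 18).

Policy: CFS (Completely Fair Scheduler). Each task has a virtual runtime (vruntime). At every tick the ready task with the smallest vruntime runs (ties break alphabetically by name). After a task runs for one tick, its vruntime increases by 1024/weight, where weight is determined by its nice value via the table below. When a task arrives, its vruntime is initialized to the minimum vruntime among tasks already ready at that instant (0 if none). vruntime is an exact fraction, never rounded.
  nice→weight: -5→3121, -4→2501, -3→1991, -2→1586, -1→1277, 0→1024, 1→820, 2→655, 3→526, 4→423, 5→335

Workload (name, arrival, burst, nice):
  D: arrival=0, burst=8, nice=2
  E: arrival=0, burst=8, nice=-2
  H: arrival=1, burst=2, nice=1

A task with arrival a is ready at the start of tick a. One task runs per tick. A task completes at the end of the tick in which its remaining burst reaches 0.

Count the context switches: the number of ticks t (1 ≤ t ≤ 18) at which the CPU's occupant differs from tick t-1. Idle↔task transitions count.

t=0: vr[D=0 E=0] → run D
t=1: vr[D=1024/655 E=0 H=0] → run E
t=2: vr[D=1024/655 E=512/793 H=0] → run H
t=3: vr[D=1024/655 E=512/793 H=256/205] → run E
t=4: vr[D=1024/655 E=1024/793 H=256/205] → run H
t=5: vr[D=1024/655 E=1024/793] → run E
t=6: vr[D=1024/655 E=1536/793] → run D
t=7: vr[D=2048/655 E=1536/793] → run E
t=8: vr[D=2048/655 E=2048/793] → run E
t=9: vr[D=2048/655 E=2560/793] → run D
t=10: vr[D=3072/655 E=2560/793] → run E
t=11: vr[D=3072/655 E=3072/793] → run E
t=12: vr[D=3072/655 E=3584/793] → run E
t=13: vr[D=3072/655] → run D
t=14: vr[D=4096/655] → run D
t=15: vr[D=1024/131] → run D
t=16: vr[D=6144/655] → run D
t=17: vr[D=7168/655] → run D
t=18: (idle)

context switches = 11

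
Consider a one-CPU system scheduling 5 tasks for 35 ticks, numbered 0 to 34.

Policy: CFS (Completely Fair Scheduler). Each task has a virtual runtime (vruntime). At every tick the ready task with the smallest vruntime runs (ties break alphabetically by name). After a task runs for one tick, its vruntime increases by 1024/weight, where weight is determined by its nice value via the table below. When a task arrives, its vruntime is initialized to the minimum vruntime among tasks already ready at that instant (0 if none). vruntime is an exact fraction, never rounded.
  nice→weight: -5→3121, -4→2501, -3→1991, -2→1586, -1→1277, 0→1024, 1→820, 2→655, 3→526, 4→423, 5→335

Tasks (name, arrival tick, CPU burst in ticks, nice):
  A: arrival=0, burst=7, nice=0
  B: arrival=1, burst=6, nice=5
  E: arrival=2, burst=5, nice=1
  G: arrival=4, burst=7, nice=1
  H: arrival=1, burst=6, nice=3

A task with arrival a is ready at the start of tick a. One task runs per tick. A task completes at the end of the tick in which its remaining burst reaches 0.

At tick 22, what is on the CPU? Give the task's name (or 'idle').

t=0: vr[A=0] → run A
t=1: vr[A=1 B=1 H=1] → run A
t=2: vr[A=2 B=1 E=1 H=1] → run B
t=3: vr[A=2 B=1359/335 E=1 H=1] → run E
t=4: vr[A=2 B=1359/335 E=461/205 G=1 H=1] → run G
t=5: vr[A=2 B=1359/335 E=461/205 G=461/205 H=1] → run H
t=6: vr[A=2 B=1359/335 E=461/205 G=461/205 H=775/263] → run A
t=7: vr[A=3 B=1359/335 E=461/205 G=461/205 H=775/263] → run E
t=8: vr[A=3 B=1359/335 E=717/205 G=461/205 H=775/263] → run G
t=9: vr[A=3 B=1359/335 E=717/205 G=717/205 H=775/263] → run H
t=10: vr[A=3 B=1359/335 E=717/205 G=717/205 H=1287/263] → run A
t=11: vr[A=4 B=1359/335 E=717/205 G=717/205 H=1287/263] → run E
t=12: vr[A=4 B=1359/335 E=973/205 G=717/205 H=1287/263] → run G
t=13: vr[A=4 B=1359/335 E=973/205 G=973/205 H=1287/263] → run A
t=14: vr[A=5 B=1359/335 E=973/205 G=973/205 H=1287/263] → run B
t=15: vr[A=5 B=2383/335 E=973/205 G=973/205 H=1287/263] → run E
t=16: vr[A=5 B=2383/335 E=1229/205 G=973/205 H=1287/263] → run G
t=17: vr[A=5 B=2383/335 E=1229/205 G=1229/205 H=1287/263] → run H
t=18: vr[A=5 B=2383/335 E=1229/205 G=1229/205 H=1799/263] → run A
t=19: vr[A=6 B=2383/335 E=1229/205 G=1229/205 H=1799/263] → run E
t=20: vr[A=6 B=2383/335 G=1229/205 H=1799/263] → run G
t=21: vr[A=6 B=2383/335 G=297/41 H=1799/263] → run A
t=22: vr[B=2383/335 G=297/41 H=1799/263] → run H
t=23: vr[B=2383/335 G=297/41 H=2311/263] → run B
t=24: vr[B=3407/335 G=297/41 H=2311/263] → run G
t=25: vr[B=3407/335 G=1741/205 H=2311/263] → run G
t=26: vr[B=3407/335 H=2311/263] → run H
t=27: vr[B=3407/335 H=2823/263] → run B
t=28: vr[B=4431/335 H=2823/263] → run H
t=29: vr[B=4431/335] → run B
t=30: vr[B=1091/67] → run B
t=31: (idle)
t=32: (idle)
t=33: (idle)
t=34: (idle)

running at tick 22 = H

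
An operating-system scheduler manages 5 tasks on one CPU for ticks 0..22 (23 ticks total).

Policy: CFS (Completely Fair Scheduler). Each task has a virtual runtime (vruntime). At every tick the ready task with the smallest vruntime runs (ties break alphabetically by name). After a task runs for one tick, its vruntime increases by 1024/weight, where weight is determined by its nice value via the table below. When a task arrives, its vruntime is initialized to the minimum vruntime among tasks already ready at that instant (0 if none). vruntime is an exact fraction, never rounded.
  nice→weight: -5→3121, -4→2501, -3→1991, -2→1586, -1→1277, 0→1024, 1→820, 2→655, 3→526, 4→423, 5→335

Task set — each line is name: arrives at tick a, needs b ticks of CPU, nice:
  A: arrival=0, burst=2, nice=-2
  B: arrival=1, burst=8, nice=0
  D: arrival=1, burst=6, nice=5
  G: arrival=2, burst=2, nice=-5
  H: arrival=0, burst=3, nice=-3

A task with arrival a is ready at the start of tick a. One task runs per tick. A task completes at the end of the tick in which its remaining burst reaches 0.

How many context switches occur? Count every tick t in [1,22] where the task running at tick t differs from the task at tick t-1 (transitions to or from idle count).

t=0: vr[A=0 H=0] → run A
t=1: vr[A=512/793 B=0 D=0 H=0] → run B
t=2: vr[A=512/793 B=1 D=0 G=0 H=0] → run D
t=3: vr[A=512/793 B=1 D=1024/335 G=0 H=0] → run G
t=4: vr[A=512/793 B=1 D=1024/335 G=1024/3121 H=0] → run H
t=5: vr[A=512/793 B=1 D=1024/335 G=1024/3121 H=1024/1991] → run G
t=6: vr[A=512/793 B=1 D=1024/335 H=1024/1991] → run H
t=7: vr[A=512/793 B=1 D=1024/335 H=2048/1991] → run A
t=8: vr[B=1 D=1024/335 H=2048/1991] → run B
t=9: vr[B=2 D=1024/335 H=2048/1991] → run H
t=10: vr[B=2 D=1024/335] → run B
t=11: vr[B=3 D=1024/335] → run B
t=12: vr[B=4 D=1024/335] → run D
t=13: vr[B=4 D=2048/335] → run B
t=14: vr[B=5 D=2048/335] → run B
t=15: vr[B=6 D=2048/335] → run B
t=16: vr[B=7 D=2048/335] → run D
t=17: vr[B=7 D=3072/335] → run B
t=18: vr[D=3072/335] → run D
t=19: vr[D=4096/335] → run D
t=20: vr[D=1024/67] → run D
t=21: (idle)
t=22: (idle)

context switches = 16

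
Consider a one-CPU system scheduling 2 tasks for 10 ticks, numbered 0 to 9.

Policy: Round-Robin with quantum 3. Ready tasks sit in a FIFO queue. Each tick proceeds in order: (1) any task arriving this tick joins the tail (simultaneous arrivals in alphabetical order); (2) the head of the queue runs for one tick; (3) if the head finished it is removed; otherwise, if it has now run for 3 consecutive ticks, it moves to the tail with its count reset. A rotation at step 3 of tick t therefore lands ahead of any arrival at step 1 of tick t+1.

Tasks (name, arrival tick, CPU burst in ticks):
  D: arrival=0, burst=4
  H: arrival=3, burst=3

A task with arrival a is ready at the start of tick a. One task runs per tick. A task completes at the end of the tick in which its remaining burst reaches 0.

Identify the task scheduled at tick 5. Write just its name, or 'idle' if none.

t=0: queue=[D] q_used=0 → run D
t=1: queue=[D] q_used=1 → run D
t=2: queue=[D] q_used=2 → run D
t=3: queue=[D,H] q_used=0 → run D
t=4: queue=[H] q_used=0 → run H
t=5: queue=[H] q_used=1 → run H
t=6: queue=[H] q_used=2 → run H
t=7: (idle)
t=8: (idle)
t=9: (idle)

running at tick 5 = H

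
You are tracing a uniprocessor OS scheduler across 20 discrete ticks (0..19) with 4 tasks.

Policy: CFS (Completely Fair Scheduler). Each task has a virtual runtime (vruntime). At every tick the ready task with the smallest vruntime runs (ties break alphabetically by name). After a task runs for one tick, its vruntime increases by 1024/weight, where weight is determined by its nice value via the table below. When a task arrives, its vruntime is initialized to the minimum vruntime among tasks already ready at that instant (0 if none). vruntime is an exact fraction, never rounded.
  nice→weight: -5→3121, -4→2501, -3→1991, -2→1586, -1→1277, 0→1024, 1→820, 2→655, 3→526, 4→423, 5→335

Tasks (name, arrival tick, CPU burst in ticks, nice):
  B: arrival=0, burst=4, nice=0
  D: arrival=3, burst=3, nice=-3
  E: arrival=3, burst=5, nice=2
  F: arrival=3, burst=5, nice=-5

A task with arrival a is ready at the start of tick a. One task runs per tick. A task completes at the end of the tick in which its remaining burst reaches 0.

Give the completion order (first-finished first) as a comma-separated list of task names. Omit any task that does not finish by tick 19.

t=0: vr[B=0] → run B
t=1: vr[B=1] → run B
t=2: vr[B=2] → run B
t=3: vr[B=3 D=3 E=3 F=3] → run B
t=4: vr[D=3 E=3 F=3] → run D
t=5: vr[D=6997/1991 E=3 F=3] → run E
t=6: vr[D=6997/1991 E=2989/655 F=3] → run F
t=7: vr[D=6997/1991 E=2989/655 F=10387/3121] → run F
t=8: vr[D=6997/1991 E=2989/655 F=11411/3121] → run D
t=9: vr[D=8021/1991 E=2989/655 F=11411/3121] → run F
t=10: vr[D=8021/1991 E=2989/655 F=12435/3121] → run F
t=11: vr[D=8021/1991 E=2989/655 F=13459/3121] → run D
t=12: vr[E=2989/655 F=13459/3121] → run F
t=13: vr[E=2989/655] → run E
t=14: vr[E=4013/655] → run E
t=15: vr[E=5037/655] → run E
t=16: vr[E=6061/655] → run E
t=17: (idle)
t=18: (idle)
t=19: (idle)

completion order = B, D, F, E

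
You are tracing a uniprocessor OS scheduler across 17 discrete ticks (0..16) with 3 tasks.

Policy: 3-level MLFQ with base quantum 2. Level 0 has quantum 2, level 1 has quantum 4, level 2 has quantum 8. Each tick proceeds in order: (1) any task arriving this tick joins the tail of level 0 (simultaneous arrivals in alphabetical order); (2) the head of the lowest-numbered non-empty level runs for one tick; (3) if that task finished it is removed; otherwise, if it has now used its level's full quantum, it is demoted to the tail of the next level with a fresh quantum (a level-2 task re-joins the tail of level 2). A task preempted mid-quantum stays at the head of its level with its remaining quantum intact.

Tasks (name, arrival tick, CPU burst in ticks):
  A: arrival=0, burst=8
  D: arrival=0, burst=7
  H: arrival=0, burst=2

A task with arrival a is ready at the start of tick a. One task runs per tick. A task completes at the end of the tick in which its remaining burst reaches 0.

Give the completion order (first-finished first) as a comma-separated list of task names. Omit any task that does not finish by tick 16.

completion order = H, A, D

t=0: L0/L1/L2 = ADH/-/- → run A
t=1: L0/L1/L2 = ADH/-/- → run A
t=2: L0/L1/L2 = DH/A/- → run D
t=3: L0/L1/L2 = DH/A/- → run D
t=4: L0/L1/L2 = H/AD/- → run H
t=5: L0/L1/L2 = H/AD/- → run H
t=6: L0/L1/L2 = -/AD/- → run A
t=7: L0/L1/L2 = -/AD/- → run A
t=8: L0/L1/L2 = -/AD/- → run A
t=9: L0/L1/L2 = -/AD/- → run A
t=10: L0/L1/L2 = -/D/A → run D
t=11: L0/L1/L2 = -/D/A → run D
t=12: L0/L1/L2 = -/D/A → run D
t=13: L0/L1/L2 = -/D/A → run D
t=14: L0/L1/L2 = -/-/AD → run A
t=15: L0/L1/L2 = -/-/AD → run A
t=16: L0/L1/L2 = -/-/D → run D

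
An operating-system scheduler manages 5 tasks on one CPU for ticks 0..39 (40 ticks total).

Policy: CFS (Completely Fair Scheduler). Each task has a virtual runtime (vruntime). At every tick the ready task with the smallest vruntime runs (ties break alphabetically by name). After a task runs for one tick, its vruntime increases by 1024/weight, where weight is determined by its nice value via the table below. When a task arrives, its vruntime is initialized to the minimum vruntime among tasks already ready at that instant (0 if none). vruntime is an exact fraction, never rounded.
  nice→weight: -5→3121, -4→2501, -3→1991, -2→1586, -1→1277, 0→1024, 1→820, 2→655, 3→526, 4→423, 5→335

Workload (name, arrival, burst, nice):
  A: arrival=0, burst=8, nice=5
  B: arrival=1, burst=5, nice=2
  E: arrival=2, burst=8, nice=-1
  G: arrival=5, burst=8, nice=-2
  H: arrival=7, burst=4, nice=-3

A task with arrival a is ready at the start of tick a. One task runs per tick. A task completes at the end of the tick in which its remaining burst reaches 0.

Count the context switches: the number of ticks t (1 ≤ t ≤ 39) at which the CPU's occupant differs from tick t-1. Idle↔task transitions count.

t=0: vr[A=0] → run A
t=1: vr[A=1024/335 B=1024/335] → run A
t=2: vr[A=2048/335 B=1024/335 E=1024/335] → run B
t=3: vr[A=2048/335 B=202752/43885 E=1024/335] → run E
t=4: vr[A=2048/335 B=202752/43885 E=1650688/427795] → run E
t=5: vr[A=2048/335 B=202752/43885 E=1993728/427795 G=202752/43885] → run B
t=6: vr[A=2048/335 B=54272/8777 E=1993728/427795 G=202752/43885] → run G
t=7: vr[A=2048/335 B=54272/8777 E=1993728/427795 G=183251456/34800805 H=1993728/427795] → run E
t=8: vr[A=2048/335 B=54272/8777 E=2336768/427795 G=183251456/34800805 H=1993728/427795] → run H
t=9: vr[A=2048/335 B=54272/8777 E=2336768/427795 G=183251456/34800805 H=4407574528/851739845] → run H
t=10: vr[A=2048/335 B=54272/8777 E=2336768/427795 G=183251456/34800805 H=4845636608/851739845] → run G
t=11: vr[A=2048/335 B=54272/8777 E=2336768/427795 G=205720576/34800805 H=4845636608/851739845] → run E
t=12: vr[A=2048/335 B=54272/8777 E=2679808/427795 G=205720576/34800805 H=4845636608/851739845] → run H
t=13: vr[A=2048/335 B=54272/8777 E=2679808/427795 G=205720576/34800805 H=5283698688/851739845] → run G
t=14: vr[A=2048/335 B=54272/8777 E=2679808/427795 G=228189696/34800805 H=5283698688/851739845] → run A
t=15: vr[A=3072/335 B=54272/8777 E=2679808/427795 G=228189696/34800805 H=5283698688/851739845] → run B
t=16: vr[A=3072/335 B=339968/43885 E=2679808/427795 G=228189696/34800805 H=5283698688/851739845] → run H
t=17: vr[A=3072/335 B=339968/43885 E=2679808/427795 G=228189696/34800805] → run E
t=18: vr[A=3072/335 B=339968/43885 E=3022848/427795 G=228189696/34800805] → run G
t=19: vr[A=3072/335 B=339968/43885 E=3022848/427795 G=250658816/34800805] → run E
t=20: vr[A=3072/335 B=339968/43885 E=3365888/427795 G=250658816/34800805] → run G
t=21: vr[A=3072/335 B=339968/43885 E=3365888/427795 G=273127936/34800805] → run B
t=22: vr[A=3072/335 B=408576/43885 E=3365888/427795 G=273127936/34800805] → run G
t=23: vr[A=3072/335 B=408576/43885 E=3365888/427795 G=295597056/34800805] → run E
t=24: vr[A=3072/335 B=408576/43885 E=3708928/427795 G=295597056/34800805] → run G
t=25: vr[A=3072/335 B=408576/43885 E=3708928/427795 G=318066176/34800805] → run E
t=26: vr[A=3072/335 B=408576/43885 G=318066176/34800805] → run G
t=27: vr[A=3072/335 B=408576/43885] → run A
t=28: vr[A=4096/335 B=408576/43885] → run B
t=29: vr[A=4096/335] → run A
t=30: vr[A=1024/67] → run A
t=31: vr[A=6144/335] → run A
t=32: vr[A=7168/335] → run A
t=33: (idle)
t=34: (idle)
t=35: (idle)
t=36: (idle)
t=37: (idle)
t=38: (idle)
t=39: (idle)

context switches = 27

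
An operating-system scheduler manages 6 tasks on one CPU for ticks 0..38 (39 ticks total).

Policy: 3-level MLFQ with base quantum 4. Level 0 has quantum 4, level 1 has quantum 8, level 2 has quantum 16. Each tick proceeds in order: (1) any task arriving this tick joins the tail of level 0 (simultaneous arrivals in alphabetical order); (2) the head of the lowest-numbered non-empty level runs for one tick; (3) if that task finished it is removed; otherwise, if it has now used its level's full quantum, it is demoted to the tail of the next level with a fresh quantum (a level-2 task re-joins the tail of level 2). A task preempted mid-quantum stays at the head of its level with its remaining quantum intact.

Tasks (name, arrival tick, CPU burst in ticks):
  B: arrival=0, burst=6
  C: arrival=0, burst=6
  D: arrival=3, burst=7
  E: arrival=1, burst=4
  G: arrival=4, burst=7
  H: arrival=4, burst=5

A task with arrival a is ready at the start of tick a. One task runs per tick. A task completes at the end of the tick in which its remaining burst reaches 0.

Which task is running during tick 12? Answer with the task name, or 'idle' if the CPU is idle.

t=0: L0/L1/L2 = BC/-/- → run B
t=1: L0/L1/L2 = BCE/-/- → run B
t=2: L0/L1/L2 = BCE/-/- → run B
t=3: L0/L1/L2 = BCED/-/- → run B
t=4: L0/L1/L2 = CEDGH/B/- → run C
t=5: L0/L1/L2 = CEDGH/B/- → run C
t=6: L0/L1/L2 = CEDGH/B/- → run C
t=7: L0/L1/L2 = CEDGH/B/- → run C
t=8: L0/L1/L2 = EDGH/BC/- → run E
t=9: L0/L1/L2 = EDGH/BC/- → run E
t=10: L0/L1/L2 = EDGH/BC/- → run E
t=11: L0/L1/L2 = EDGH/BC/- → run E
t=12: L0/L1/L2 = DGH/BC/- → run D
t=13: L0/L1/L2 = DGH/BC/- → run D
t=14: L0/L1/L2 = DGH/BC/- → run D
t=15: L0/L1/L2 = DGH/BC/- → run D
t=16: L0/L1/L2 = GH/BCD/- → run G
t=17: L0/L1/L2 = GH/BCD/- → run G
t=18: L0/L1/L2 = GH/BCD/- → run G
t=19: L0/L1/L2 = GH/BCD/- → run G
t=20: L0/L1/L2 = H/BCDG/- → run H
t=21: L0/L1/L2 = H/BCDG/- → run H
t=22: L0/L1/L2 = H/BCDG/- → run H
t=23: L0/L1/L2 = H/BCDG/- → run H
t=24: L0/L1/L2 = -/BCDGH/- → run B
t=25: L0/L1/L2 = -/BCDGH/- → run B
t=26: L0/L1/L2 = -/CDGH/- → run C
t=27: L0/L1/L2 = -/CDGH/- → run C
t=28: L0/L1/L2 = -/DGH/- → run D
t=29: L0/L1/L2 = -/DGH/- → run D
t=30: L0/L1/L2 = -/DGH/- → run D
t=31: L0/L1/L2 = -/GH/- → run G
t=32: L0/L1/L2 = -/GH/- → run G
t=33: L0/L1/L2 = -/GH/- → run G
t=34: L0/L1/L2 = -/H/- → run H
t=35: (idle)
t=36: (idle)
t=37: (idle)
t=38: (idle)

running at tick 12 = D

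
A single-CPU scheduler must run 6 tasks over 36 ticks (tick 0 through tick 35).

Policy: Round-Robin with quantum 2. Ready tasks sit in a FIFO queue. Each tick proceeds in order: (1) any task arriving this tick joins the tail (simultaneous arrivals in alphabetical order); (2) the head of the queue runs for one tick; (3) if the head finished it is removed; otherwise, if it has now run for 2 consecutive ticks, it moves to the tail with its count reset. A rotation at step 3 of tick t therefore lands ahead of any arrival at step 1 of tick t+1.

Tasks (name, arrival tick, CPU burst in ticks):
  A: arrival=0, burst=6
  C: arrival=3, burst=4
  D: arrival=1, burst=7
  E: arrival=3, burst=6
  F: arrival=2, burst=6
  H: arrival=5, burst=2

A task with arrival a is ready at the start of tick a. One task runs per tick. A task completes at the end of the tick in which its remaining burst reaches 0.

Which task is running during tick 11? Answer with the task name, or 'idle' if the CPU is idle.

t=0: queue=[A] q_used=0 → run A
t=1: queue=[A,D] q_used=1 → run A
t=2: queue=[D,A,F] q_used=0 → run D
t=3: queue=[D,A,F,C,E] q_used=1 → run D
t=4: queue=[A,F,C,E,D] q_used=0 → run A
t=5: queue=[A,F,C,E,D,H] q_used=1 → run A
t=6: queue=[F,C,E,D,H,A] q_used=0 → run F
t=7: queue=[F,C,E,D,H,A] q_used=1 → run F
t=8: queue=[C,E,D,H,A,F] q_used=0 → run C
t=9: queue=[C,E,D,H,A,F] q_used=1 → run C
t=10: queue=[E,D,H,A,F,C] q_used=0 → run E
t=11: queue=[E,D,H,A,F,C] q_used=1 → run E
t=12: queue=[D,H,A,F,C,E] q_used=0 → run D
t=13: queue=[D,H,A,F,C,E] q_used=1 → run D
t=14: queue=[H,A,F,C,E,D] q_used=0 → run H
t=15: queue=[H,A,F,C,E,D] q_used=1 → run H
t=16: queue=[A,F,C,E,D] q_used=0 → run A
t=17: queue=[A,F,C,E,D] q_used=1 → run A
t=18: queue=[F,C,E,D] q_used=0 → run F
t=19: queue=[F,C,E,D] q_used=1 → run F
t=20: queue=[C,E,D,F] q_used=0 → run C
t=21: queue=[C,E,D,F] q_used=1 → run C
t=22: queue=[E,D,F] q_used=0 → run E
t=23: queue=[E,D,F] q_used=1 → run E
t=24: queue=[D,F,E] q_used=0 → run D
t=25: queue=[D,F,E] q_used=1 → run D
t=26: queue=[F,E,D] q_used=0 → run F
t=27: queue=[F,E,D] q_used=1 → run F
t=28: queue=[E,D] q_used=0 → run E
t=29: queue=[E,D] q_used=1 → run E
t=30: queue=[D] q_used=0 → run D
t=31: (idle)
t=32: (idle)
t=33: (idle)
t=34: (idle)
t=35: (idle)

running at tick 11 = E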